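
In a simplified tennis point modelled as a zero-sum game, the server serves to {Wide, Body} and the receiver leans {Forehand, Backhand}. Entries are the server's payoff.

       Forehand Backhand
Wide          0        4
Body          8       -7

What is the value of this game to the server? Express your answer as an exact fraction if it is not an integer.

32/19

Row minima: Wide → 0, Body → -7; maximin = 0.
Column maxima: Forehand → 8, Backhand → 4; minimax = 4.
0 ≠ 4, so there is no saddle point; optimal play is mixed.
Let the server play Wide with probability p. Expected payoff against Forehand: 0p + 8(1−p) = −8p + 8; against Backhand: 4p + (-7)(1−p) = 11p − 7.
Setting these equal: −8p + 8 = 11p − 7 ⇒ −19p = -15 ⇒ p = 15/19, and the value is (-8)·(15/19) + 8 = 32/19.
For the receiver: with q = P(Forehand), equating Wide's and Body's payoffs gives −4q + 4 = 15q − 7 ⇒ q = 11/19.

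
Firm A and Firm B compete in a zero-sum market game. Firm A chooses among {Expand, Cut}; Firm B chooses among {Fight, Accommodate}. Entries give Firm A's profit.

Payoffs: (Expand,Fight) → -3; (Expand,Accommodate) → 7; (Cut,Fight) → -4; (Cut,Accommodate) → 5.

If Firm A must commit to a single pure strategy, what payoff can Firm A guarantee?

-3

Row minima: Expand → -3, Cut → -4.
The best of these is -3.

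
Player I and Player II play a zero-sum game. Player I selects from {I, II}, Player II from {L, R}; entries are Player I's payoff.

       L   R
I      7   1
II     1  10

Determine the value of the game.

23/5

Row minima: I → 1, II → 1; maximin = 1.
Column maxima: L → 7, R → 10; minimax = 7.
1 ≠ 7, so there is no saddle point; optimal play is mixed.
Let Player I play I with probability p. Expected payoff against L: 7p + 1(1−p) = 6p + 1; against R: 1p + 10(1−p) = −9p + 10.
Setting these equal: 6p + 1 = −9p + 10 ⇒ 15p = 9 ⇒ p = 3/5, and the value is (6)·(3/5) + 1 = 23/5.
For Player II: with q = P(L), equating I's and II's payoffs gives 6q + 1 = −9q + 10 ⇒ q = 3/5.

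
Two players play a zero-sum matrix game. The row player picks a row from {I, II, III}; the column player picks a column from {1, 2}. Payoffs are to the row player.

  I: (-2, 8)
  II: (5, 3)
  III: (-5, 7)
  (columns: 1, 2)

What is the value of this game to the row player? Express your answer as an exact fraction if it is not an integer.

Row minima: I → -2, II → 3, III → -5; maximin = 3.
Column maxima: 1 → 5, 2 → 8; minimax = 5.
3 ≠ 5, so there is no saddle point; optimal play is mixed.
III is strictly dominated by I, so the row player never plays it.
On the remaining 2×2 (I, II vs 1, 2):
Let the row player play I with probability p. Expected payoff against 1: (-2)p + 5(1−p) = −7p + 5; against 2: 8p + 3(1−p) = 5p + 3.
Setting these equal: −7p + 5 = 5p + 3 ⇒ −12p = -2 ⇒ p = 1/6, and the value is (-7)·(1/6) + 5 = 23/6.
For the column player: with q = P(1), equating I's and II's payoffs gives −10q + 8 = 2q + 3 ⇒ q = 5/12.

23/6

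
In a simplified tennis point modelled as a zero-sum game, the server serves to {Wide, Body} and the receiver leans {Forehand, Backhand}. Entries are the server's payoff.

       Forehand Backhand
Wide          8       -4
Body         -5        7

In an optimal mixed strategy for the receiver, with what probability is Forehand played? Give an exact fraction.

Row minima: Wide → -4, Body → -5; maximin = -4.
Column maxima: Forehand → 8, Backhand → 7; minimax = 7.
-4 ≠ 7, so there is no saddle point; optimal play is mixed.
Let the server play Wide with probability p. Expected payoff against Forehand: 8p + (-5)(1−p) = 13p − 5; against Backhand: (-4)p + 7(1−p) = −11p + 7.
Setting these equal: 13p − 5 = −11p + 7 ⇒ 24p = 12 ⇒ p = 1/2, and the value is (13)·(1/2) − 5 = 3/2.
For the receiver: with q = P(Forehand), equating Wide's and Body's payoffs gives 12q − 4 = −12q + 7 ⇒ q = 11/24.

11/24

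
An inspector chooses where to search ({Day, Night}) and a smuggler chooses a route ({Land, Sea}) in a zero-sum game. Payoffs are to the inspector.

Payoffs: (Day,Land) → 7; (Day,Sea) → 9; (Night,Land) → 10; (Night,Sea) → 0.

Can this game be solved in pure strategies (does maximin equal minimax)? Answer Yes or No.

Row minima: Day → 7, Night → 0; maximin = 7.
Column maxima: Land → 10, Sea → 9; minimax = 9.
7 ≠ 9, so no pure-strategy equilibrium exists.

No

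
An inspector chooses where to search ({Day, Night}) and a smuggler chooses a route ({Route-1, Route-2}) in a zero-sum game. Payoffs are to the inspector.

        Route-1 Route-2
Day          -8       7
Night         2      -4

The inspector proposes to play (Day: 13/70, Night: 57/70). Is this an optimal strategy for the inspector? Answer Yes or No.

No

Against Route-1 this mix gives (13/70)·(-8) + (57/70)·2 = 1/7.
Against Route-2 this mix gives (13/70)·7 + (57/70)·(-4) = -137/70.
The smuggler will play Route-2, holding the inspector to -137/70. Shifting weight toward the row that does better against Route-2 would raise this floor (the equalizing mix achieves -6/7 against both Route-2 and Route-1), so the proposed strategy is not optimal.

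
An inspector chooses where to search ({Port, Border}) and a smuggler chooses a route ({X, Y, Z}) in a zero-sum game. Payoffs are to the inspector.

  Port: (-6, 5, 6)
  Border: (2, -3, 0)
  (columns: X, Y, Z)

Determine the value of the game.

-1/2

Row minima: Port → -6, Border → -3; maximin = -3.
Column maxima: X → 2, Y → 5, Z → 6; minimax = 2.
-3 ≠ 2, so there is no saddle point; optimal play is mixed.
Z is strictly dominated by Y (it gives the inspector strictly more in every row), so the smuggler never plays it.
On the remaining 2×2 (Port, Border vs X, Y):
Let the inspector play Port with probability p. Expected payoff against X: (-6)p + 2(1−p) = −8p + 2; against Y: 5p + (-3)(1−p) = 8p − 3.
Setting these equal: −8p + 2 = 8p − 3 ⇒ −16p = -5 ⇒ p = 5/16, and the value is (-8)·(5/16) + 2 = -1/2.
For the smuggler: with q = P(X), equating Port's and Border's payoffs gives −11q + 5 = 5q − 3 ⇒ q = 1/2.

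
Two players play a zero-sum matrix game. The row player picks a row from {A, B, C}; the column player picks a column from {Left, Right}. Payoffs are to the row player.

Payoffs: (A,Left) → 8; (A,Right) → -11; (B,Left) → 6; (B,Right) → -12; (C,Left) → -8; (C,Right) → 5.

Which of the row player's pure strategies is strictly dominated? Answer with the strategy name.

A gives a strictly higher payoff than B against every column: 8 > 6, -11 > -12.
So B is strictly dominated and the row player never plays it.

B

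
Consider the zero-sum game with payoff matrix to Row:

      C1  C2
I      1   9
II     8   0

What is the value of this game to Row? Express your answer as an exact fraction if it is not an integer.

Row minima: I → 1, II → 0; maximin = 1.
Column maxima: C1 → 8, C2 → 9; minimax = 8.
1 ≠ 8, so there is no saddle point; optimal play is mixed.
Let Row play I with probability p. Expected payoff against C1: 1p + 8(1−p) = −7p + 8; against C2: 9p + 0(1−p) = 9p.
Setting these equal: −7p + 8 = 9p ⇒ −16p = -8 ⇒ p = 1/2, and the value is (-7)·(1/2) + 8 = 9/2.
For Column: with q = P(C1), equating I's and II's payoffs gives −8q + 9 = 8q ⇒ q = 9/16.

9/2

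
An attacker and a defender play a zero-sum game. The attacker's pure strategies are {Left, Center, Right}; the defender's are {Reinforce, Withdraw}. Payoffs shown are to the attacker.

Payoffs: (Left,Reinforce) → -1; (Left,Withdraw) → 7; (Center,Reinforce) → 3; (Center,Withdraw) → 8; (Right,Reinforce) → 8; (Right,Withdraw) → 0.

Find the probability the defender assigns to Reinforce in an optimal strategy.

8/13

Row minima: Left → -1, Center → 3, Right → 0; maximin = 3.
Column maxima: Reinforce → 8, Withdraw → 8; minimax = 8.
3 ≠ 8, so there is no saddle point; optimal play is mixed.
Left is strictly dominated by Center, so the attacker never plays it.
On the remaining 2×2 (Center, Right vs Reinforce, Withdraw):
Let the attacker play Center with probability p. Expected payoff against Reinforce: 3p + 8(1−p) = −5p + 8; against Withdraw: 8p + 0(1−p) = 8p.
Setting these equal: −5p + 8 = 8p ⇒ −13p = -8 ⇒ p = 8/13, and the value is (-5)·(8/13) + 8 = 64/13.
For the defender: with q = P(Reinforce), equating Center's and Right's payoffs gives −5q + 8 = 8q ⇒ q = 8/13.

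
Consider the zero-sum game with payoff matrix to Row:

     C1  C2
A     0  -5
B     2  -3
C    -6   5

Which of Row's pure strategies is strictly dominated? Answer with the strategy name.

A

B gives a strictly higher payoff than A against every column: 2 > 0, -3 > -5.
So A is strictly dominated and Row never plays it.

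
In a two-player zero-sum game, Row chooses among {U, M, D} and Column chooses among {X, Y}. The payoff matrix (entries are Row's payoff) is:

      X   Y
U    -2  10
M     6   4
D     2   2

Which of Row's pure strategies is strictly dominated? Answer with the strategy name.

D

M gives a strictly higher payoff than D against every column: 6 > 2, 4 > 2.
So D is strictly dominated and Row never plays it.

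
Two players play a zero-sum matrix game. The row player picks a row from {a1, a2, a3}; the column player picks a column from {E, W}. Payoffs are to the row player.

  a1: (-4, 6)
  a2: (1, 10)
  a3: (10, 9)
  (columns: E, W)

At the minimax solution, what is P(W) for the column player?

Row minima: a1 → -4, a2 → 1, a3 → 9; maximin = 9.
Column maxima: E → 10, W → 10; minimax = 10.
9 ≠ 10, so there is no saddle point; optimal play is mixed.
a1 is strictly dominated by a2, so the row player never plays it.
On the remaining 2×2 (a2, a3 vs E, W):
Let the row player play a2 with probability p. Expected payoff against E: 1p + 10(1−p) = −9p + 10; against W: 10p + 9(1−p) = p + 9.
Setting these equal: −9p + 10 = p + 9 ⇒ −10p = -1 ⇒ p = 1/10, and the value is (-9)·(1/10) + 10 = 91/10.
For the column player: with q = P(E), equating a2's and a3's payoffs gives −9q + 10 = q + 9 ⇒ q = 1/10.

9/10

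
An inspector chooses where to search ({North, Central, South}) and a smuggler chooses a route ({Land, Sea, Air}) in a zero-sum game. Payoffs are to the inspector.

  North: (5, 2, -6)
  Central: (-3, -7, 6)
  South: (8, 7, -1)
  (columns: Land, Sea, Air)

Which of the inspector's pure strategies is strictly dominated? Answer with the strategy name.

South gives a strictly higher payoff than North against every column: 8 > 5, 7 > 2, -1 > -6.
So North is strictly dominated and the inspector never plays it.

North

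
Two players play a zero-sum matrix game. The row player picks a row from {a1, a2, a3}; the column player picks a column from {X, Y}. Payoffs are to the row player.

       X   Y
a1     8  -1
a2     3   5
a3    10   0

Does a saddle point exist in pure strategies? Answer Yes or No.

Row minima: a1 → -1, a2 → 3, a3 → 0; maximin = 3.
Column maxima: X → 10, Y → 5; minimax = 5.
3 ≠ 5, so no pure-strategy equilibrium exists.

No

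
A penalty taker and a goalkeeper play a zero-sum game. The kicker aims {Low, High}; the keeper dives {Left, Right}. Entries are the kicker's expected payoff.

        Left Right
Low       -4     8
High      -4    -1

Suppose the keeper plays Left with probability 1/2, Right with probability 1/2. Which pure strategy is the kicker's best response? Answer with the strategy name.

Low

Expected payoff of Low: (1/2)·(-4) + (1/2)·8 = 2.
Expected payoff of High: (1/2)·(-4) + (1/2)·(-1) = -5/2.
The largest is 2, so the kicker's best response is Low.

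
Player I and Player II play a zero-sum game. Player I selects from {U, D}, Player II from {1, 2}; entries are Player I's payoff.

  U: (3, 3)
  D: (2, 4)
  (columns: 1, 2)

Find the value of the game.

Row minima: U → 3, D → 2; maximin = 3.
Column maxima: 1 → 3, 2 → 4; minimax = 3.
Since maximin = minimax = 3, there is a saddle point and the value is 3.

3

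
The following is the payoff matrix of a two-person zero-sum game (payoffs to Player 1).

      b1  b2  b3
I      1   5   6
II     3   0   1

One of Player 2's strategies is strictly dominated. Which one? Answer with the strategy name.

b3

b2 holds Player 1's payoff strictly below b3 in every row: 5 < 6, 0 < 1.
So b3 is strictly dominated for Player 2.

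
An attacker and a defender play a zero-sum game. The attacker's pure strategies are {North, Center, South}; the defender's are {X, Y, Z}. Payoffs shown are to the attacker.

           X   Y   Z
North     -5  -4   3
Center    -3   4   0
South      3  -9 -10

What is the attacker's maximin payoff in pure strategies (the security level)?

-3

Row minima: North → -5, Center → -3, South → -10.
The best of these is -3.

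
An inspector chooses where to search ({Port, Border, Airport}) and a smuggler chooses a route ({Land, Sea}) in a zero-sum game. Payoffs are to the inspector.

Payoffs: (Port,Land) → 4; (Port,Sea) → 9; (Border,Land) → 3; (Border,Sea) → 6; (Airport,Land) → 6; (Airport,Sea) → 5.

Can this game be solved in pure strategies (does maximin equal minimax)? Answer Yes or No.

No

Row minima: Port → 4, Border → 3, Airport → 5; maximin = 5.
Column maxima: Land → 6, Sea → 9; minimax = 6.
5 ≠ 6, so no pure-strategy equilibrium exists.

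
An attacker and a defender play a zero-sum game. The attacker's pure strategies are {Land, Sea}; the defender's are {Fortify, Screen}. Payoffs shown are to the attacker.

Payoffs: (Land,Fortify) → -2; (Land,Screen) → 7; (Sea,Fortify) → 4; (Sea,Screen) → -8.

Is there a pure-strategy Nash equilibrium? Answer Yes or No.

Row minima: Land → -2, Sea → -8; maximin = -2.
Column maxima: Fortify → 4, Screen → 7; minimax = 4.
-2 ≠ 4, so no pure-strategy equilibrium exists.

No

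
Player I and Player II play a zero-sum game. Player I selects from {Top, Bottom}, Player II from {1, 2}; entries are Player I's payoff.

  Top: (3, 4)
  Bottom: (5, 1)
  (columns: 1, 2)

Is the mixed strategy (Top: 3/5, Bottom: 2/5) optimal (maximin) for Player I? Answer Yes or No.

Against 1 this mix gives (3/5)·3 + (2/5)·5 = 19/5.
Against 2 this mix gives (3/5)·4 + (2/5)·1 = 14/5.
Player II will play 2, holding Player I to 14/5. Shifting weight toward the row that does better against 2 would raise this floor (the equalizing mix achieves 17/5 against both 2 and 1), so the proposed strategy is not optimal.

No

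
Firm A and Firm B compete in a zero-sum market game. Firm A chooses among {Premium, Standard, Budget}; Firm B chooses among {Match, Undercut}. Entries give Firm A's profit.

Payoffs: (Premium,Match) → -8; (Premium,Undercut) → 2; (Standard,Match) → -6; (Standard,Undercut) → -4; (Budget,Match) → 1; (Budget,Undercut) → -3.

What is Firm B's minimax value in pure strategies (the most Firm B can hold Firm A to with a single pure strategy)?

1

Column maxima: Match → 1, Undercut → 2.
The smallest of these is 1.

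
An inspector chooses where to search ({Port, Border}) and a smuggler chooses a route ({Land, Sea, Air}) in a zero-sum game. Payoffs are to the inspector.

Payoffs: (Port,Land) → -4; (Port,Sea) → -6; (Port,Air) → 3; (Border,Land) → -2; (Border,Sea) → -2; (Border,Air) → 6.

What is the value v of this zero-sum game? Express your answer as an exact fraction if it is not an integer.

-2

Row minima: Port → -6, Border → -2; maximin = -2.
Column maxima: Land → -2, Sea → -2, Air → 6; minimax = -2.
Since maximin = minimax = -2, there is a saddle point and the value is -2.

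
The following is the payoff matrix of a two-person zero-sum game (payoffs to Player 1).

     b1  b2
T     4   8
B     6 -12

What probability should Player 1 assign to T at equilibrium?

Row minima: T → 4, B → -12; maximin = 4.
Column maxima: b1 → 6, b2 → 8; minimax = 6.
4 ≠ 6, so there is no saddle point; optimal play is mixed.
Let Player 1 play T with probability p. Expected payoff against b1: 4p + 6(1−p) = −2p + 6; against b2: 8p + (-12)(1−p) = 20p − 12.
Setting these equal: −2p + 6 = 20p − 12 ⇒ −22p = -18 ⇒ p = 9/11, and the value is (-2)·(9/11) + 6 = 48/11.
For Player 2: with q = P(b1), equating T's and B's payoffs gives −4q + 8 = 18q − 12 ⇒ q = 10/11.

9/11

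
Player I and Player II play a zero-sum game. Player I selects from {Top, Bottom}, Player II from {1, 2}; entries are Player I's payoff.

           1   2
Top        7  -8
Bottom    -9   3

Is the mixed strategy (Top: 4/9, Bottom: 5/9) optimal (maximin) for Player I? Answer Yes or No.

Yes

Against 1 this mix gives (4/9)·7 + (5/9)·(-9) = -17/9.
Against 2 this mix gives (4/9)·(-8) + (5/9)·3 = -17/9.
All of Player II's active replies (1, 2) yield -17/9, and no column does worse for Player I. The mix makes Player II indifferent and guarantees -17/9, so it is optimal.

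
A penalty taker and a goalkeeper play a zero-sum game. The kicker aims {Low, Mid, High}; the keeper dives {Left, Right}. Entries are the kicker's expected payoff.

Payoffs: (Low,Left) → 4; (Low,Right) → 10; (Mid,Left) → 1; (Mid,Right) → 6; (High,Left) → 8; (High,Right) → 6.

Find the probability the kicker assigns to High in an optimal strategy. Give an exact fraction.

Row minima: Low → 4, Mid → 1, High → 6; maximin = 6.
Column maxima: Left → 8, Right → 10; minimax = 8.
6 ≠ 8, so there is no saddle point; optimal play is mixed.
Mid is strictly dominated by Low, so the kicker never plays it.
On the remaining 2×2 (Low, High vs Left, Right):
Let the kicker play Low with probability p. Expected payoff against Left: 4p + 8(1−p) = −4p + 8; against Right: 10p + 6(1−p) = 4p + 6.
Setting these equal: −4p + 8 = 4p + 6 ⇒ −8p = -2 ⇒ p = 1/4, and the value is (-4)·(1/4) + 8 = 7.
For the keeper: with q = P(Left), equating Low's and High's payoffs gives −6q + 10 = 2q + 6 ⇒ q = 1/2.

3/4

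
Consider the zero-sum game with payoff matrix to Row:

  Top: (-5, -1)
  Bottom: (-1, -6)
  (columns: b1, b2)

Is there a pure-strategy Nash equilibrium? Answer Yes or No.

Row minima: Top → -5, Bottom → -6; maximin = -5.
Column maxima: b1 → -1, b2 → -1; minimax = -1.
-5 ≠ -1, so no pure-strategy equilibrium exists.

No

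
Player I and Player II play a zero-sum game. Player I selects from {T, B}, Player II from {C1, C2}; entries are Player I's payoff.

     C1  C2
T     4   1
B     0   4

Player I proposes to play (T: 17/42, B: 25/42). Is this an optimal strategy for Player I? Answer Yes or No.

No

Against C1 this mix gives (17/42)·4 + (25/42)·0 = 34/21.
Against C2 this mix gives (17/42)·1 + (25/42)·4 = 39/14.
Player II will play C1, holding Player I to 34/21. Shifting weight toward the row that does better against C1 would raise this floor (the equalizing mix achieves 16/7 against both C1 and C2), so the proposed strategy is not optimal.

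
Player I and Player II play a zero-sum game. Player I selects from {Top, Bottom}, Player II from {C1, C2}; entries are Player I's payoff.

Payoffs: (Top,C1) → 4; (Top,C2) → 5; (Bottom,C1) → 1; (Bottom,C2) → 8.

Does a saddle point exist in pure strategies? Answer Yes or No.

Yes

Row minima: Top → 4, Bottom → 1; maximin = 4.
Column maxima: C1 → 4, C2 → 8; minimax = 4.
maximin = minimax = 4, so a saddle point exists.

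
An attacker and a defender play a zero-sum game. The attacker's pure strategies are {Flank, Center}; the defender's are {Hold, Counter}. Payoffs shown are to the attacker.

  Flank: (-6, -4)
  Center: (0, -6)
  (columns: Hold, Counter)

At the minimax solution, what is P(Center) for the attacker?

Row minima: Flank → -6, Center → -6; maximin = -6.
Column maxima: Hold → 0, Counter → -4; minimax = -4.
-6 ≠ -4, so there is no saddle point; optimal play is mixed.
Let the attacker play Flank with probability p. Expected payoff against Hold: (-6)p + 0(1−p) = −6p; against Counter: (-4)p + (-6)(1−p) = 2p − 6.
Setting these equal: −6p = 2p − 6 ⇒ −8p = -6 ⇒ p = 3/4, and the value is (-6)·(3/4) = -9/2.
For the defender: with q = P(Hold), equating Flank's and Center's payoffs gives −2q − 4 = 6q − 6 ⇒ q = 1/4.

1/4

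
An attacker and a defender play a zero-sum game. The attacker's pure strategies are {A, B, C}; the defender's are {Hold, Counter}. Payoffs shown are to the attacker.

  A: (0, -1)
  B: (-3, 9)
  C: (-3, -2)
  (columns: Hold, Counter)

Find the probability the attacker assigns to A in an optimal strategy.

12/13

Row minima: A → -1, B → -3, C → -3; maximin = -1.
Column maxima: Hold → 0, Counter → 9; minimax = 0.
-1 ≠ 0, so there is no saddle point; optimal play is mixed.
C is strictly dominated by A, so the attacker never plays it.
On the remaining 2×2 (A, B vs Hold, Counter):
Let the attacker play A with probability p. Expected payoff against Hold: 0p + (-3)(1−p) = 3p − 3; against Counter: (-1)p + 9(1−p) = −10p + 9.
Setting these equal: 3p − 3 = −10p + 9 ⇒ 13p = 12 ⇒ p = 12/13, and the value is (3)·(12/13) − 3 = -3/13.
For the defender: with q = P(Hold), equating A's and B's payoffs gives q − 1 = −12q + 9 ⇒ q = 10/13.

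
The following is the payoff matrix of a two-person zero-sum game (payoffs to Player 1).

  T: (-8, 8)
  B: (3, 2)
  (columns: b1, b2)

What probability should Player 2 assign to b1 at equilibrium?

6/17

Row minima: T → -8, B → 2; maximin = 2.
Column maxima: b1 → 3, b2 → 8; minimax = 3.
2 ≠ 3, so there is no saddle point; optimal play is mixed.
Let Player 1 play T with probability p. Expected payoff against b1: (-8)p + 3(1−p) = −11p + 3; against b2: 8p + 2(1−p) = 6p + 2.
Setting these equal: −11p + 3 = 6p + 2 ⇒ −17p = -1 ⇒ p = 1/17, and the value is (-11)·(1/17) + 3 = 40/17.
For Player 2: with q = P(b1), equating T's and B's payoffs gives −16q + 8 = q + 2 ⇒ q = 6/17.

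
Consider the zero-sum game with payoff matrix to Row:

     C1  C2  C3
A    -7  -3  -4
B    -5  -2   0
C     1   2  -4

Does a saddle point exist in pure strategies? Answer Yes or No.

Row minima: A → -7, B → -5, C → -4; maximin = -4.
Column maxima: C1 → 1, C2 → 2, C3 → 0; minimax = 0.
-4 ≠ 0, so no pure-strategy equilibrium exists.

No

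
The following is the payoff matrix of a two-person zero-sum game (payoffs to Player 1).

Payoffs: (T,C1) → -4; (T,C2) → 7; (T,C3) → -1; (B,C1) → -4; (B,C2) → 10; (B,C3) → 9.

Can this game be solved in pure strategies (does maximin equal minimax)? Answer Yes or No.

Yes

Row minima: T → -4, B → -4; maximin = -4.
Column maxima: C1 → -4, C2 → 10, C3 → 9; minimax = -4.
maximin = minimax = -4, so a saddle point exists.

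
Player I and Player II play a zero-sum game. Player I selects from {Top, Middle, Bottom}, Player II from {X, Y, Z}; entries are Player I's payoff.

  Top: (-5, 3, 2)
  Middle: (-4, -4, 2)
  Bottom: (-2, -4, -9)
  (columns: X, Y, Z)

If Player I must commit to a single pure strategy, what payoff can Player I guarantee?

Row minima: Top → -5, Middle → -4, Bottom → -9.
The best of these is -4.

-4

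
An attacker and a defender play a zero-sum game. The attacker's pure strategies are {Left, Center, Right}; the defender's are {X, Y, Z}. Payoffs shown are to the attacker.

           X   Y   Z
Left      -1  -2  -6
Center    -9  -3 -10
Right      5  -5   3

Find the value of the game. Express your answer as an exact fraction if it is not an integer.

-3

Row minima: Left → -6, Center → -10, Right → -5; maximin = -5.
Column maxima: X → 5, Y → -2, Z → 3; minimax = -2.
-5 ≠ -2, so there is no saddle point; optimal play is mixed.
Center is strictly dominated by Left, so the attacker never plays it.
With Center eliminated, X is strictly dominated by Y (it gives the attacker strictly more in every remaining row), so the defender never plays it.
On the remaining 2×2 (Left, Right vs Y, Z):
Let the attacker play Left with probability p. Expected payoff against Y: (-2)p + (-5)(1−p) = 3p − 5; against Z: (-6)p + 3(1−p) = −9p + 3.
Setting these equal: 3p − 5 = −9p + 3 ⇒ 12p = 8 ⇒ p = 2/3, and the value is (3)·(2/3) − 5 = -3.
For the defender: with q = P(Y), equating Left's and Right's payoffs gives 4q − 6 = −8q + 3 ⇒ q = 3/4.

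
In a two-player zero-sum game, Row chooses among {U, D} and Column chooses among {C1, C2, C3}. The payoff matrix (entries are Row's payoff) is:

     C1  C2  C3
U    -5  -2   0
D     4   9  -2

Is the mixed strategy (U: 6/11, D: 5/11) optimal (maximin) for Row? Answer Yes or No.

Against C1 this mix gives (6/11)·(-5) + (5/11)·4 = -10/11.
Against C2 this mix gives (6/11)·(-2) + (5/11)·9 = 3.
Against C3 this mix gives (6/11)·0 + (5/11)·(-2) = -10/11.
All of Column's active replies (C1, C3) yield -10/11, and no column does worse for Row. The mix makes Column indifferent and guarantees -10/11, so it is optimal.

Yes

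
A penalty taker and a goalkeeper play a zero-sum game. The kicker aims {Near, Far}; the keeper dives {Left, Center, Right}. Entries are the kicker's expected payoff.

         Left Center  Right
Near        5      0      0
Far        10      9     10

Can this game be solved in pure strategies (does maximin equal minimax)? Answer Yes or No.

Yes

Row minima: Near → 0, Far → 9; maximin = 9.
Column maxima: Left → 10, Center → 9, Right → 10; minimax = 9.
maximin = minimax = 9, so a saddle point exists.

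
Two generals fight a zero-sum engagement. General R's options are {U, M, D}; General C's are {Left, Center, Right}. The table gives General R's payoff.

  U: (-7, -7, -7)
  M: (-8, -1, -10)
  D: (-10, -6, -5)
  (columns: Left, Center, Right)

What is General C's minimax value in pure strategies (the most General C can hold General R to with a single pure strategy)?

-7

Column maxima: Left → -7, Center → -1, Right → -5.
The smallest of these is -7.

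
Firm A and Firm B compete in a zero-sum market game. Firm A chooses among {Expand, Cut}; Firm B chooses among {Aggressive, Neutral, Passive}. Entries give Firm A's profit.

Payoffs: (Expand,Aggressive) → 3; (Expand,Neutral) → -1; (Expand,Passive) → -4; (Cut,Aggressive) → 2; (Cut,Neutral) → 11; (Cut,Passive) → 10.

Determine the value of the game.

38/15

Row minima: Expand → -4, Cut → 2; maximin = 2.
Column maxima: Aggressive → 3, Neutral → 11, Passive → 10; minimax = 3.
2 ≠ 3, so there is no saddle point; optimal play is mixed.
Neutral is strictly dominated by Passive (it gives Firm A strictly more in every row), so Firm B never plays it.
On the remaining 2×2 (Expand, Cut vs Aggressive, Passive):
Let Firm A play Expand with probability p. Expected payoff against Aggressive: 3p + 2(1−p) = p + 2; against Passive: (-4)p + 10(1−p) = −14p + 10.
Setting these equal: p + 2 = −14p + 10 ⇒ 15p = 8 ⇒ p = 8/15, and the value is (1)·(8/15) + 2 = 38/15.
For Firm B: with q = P(Aggressive), equating Expand's and Cut's payoffs gives 7q − 4 = −8q + 10 ⇒ q = 14/15.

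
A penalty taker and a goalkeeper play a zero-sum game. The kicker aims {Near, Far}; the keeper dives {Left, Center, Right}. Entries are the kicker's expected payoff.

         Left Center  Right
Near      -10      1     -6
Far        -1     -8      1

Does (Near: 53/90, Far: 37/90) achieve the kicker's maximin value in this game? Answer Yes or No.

Against Left this mix gives (53/90)·(-10) + (37/90)·(-1) = -63/10.
Against Center this mix gives (53/90)·1 + (37/90)·(-8) = -27/10.
Against Right this mix gives (53/90)·(-6) + (37/90)·1 = -281/90.
The keeper will play Left, holding the kicker to -63/10. Shifting weight toward the row that does better against Left would raise this floor (the equalizing mix achieves -9/2 against both Left and Center), so the proposed strategy is not optimal.

No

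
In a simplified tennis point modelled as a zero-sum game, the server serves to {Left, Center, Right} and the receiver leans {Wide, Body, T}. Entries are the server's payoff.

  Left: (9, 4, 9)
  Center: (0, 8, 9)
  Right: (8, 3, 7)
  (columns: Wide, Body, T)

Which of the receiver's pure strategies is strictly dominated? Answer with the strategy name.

Body holds the server's payoff strictly below T in every row: 4 < 9, 8 < 9, 3 < 7.
So T is strictly dominated for the receiver.

T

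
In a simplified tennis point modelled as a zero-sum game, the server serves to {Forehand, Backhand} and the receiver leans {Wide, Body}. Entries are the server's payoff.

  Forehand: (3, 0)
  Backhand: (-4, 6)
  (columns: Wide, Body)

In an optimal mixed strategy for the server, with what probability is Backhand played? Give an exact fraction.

Row minima: Forehand → 0, Backhand → -4; maximin = 0.
Column maxima: Wide → 3, Body → 6; minimax = 3.
0 ≠ 3, so there is no saddle point; optimal play is mixed.
Let the server play Forehand with probability p. Expected payoff against Wide: 3p + (-4)(1−p) = 7p − 4; against Body: 0p + 6(1−p) = −6p + 6.
Setting these equal: 7p − 4 = −6p + 6 ⇒ 13p = 10 ⇒ p = 10/13, and the value is (7)·(10/13) − 4 = 18/13.
For the receiver: with q = P(Wide), equating Forehand's and Backhand's payoffs gives 3q = −10q + 6 ⇒ q = 6/13.

3/13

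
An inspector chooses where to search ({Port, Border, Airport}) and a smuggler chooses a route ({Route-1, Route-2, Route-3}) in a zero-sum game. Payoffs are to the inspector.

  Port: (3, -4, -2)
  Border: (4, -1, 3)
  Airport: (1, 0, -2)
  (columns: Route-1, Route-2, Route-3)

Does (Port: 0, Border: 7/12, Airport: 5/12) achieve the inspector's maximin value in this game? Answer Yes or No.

No

Against Route-1 this mix gives (7/12)·4 + (5/12)·1 = 11/4.
Against Route-2 this mix gives (7/12)·(-1) + (5/12)·0 = -7/12.
Against Route-3 this mix gives (7/12)·3 + (5/12)·(-2) = 11/12.
The smuggler will play Route-2, holding the inspector to -7/12. Shifting weight toward the row that does better against Route-2 would raise this floor (the equalizing mix achieves -1/3 against both Route-2 and Route-3), so the proposed strategy is not optimal.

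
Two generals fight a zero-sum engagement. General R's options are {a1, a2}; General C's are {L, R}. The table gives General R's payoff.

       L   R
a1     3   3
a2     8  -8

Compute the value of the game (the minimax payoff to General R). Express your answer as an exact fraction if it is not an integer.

Row minima: a1 → 3, a2 → -8; maximin = 3.
Column maxima: L → 8, R → 3; minimax = 3.
Since maximin = minimax = 3, there is a saddle point and the value is 3.

3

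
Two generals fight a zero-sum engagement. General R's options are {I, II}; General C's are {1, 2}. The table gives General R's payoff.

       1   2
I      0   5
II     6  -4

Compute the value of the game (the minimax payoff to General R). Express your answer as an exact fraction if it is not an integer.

2

Row minima: I → 0, II → -4; maximin = 0.
Column maxima: 1 → 6, 2 → 5; minimax = 5.
0 ≠ 5, so there is no saddle point; optimal play is mixed.
Let General R play I with probability p. Expected payoff against 1: 0p + 6(1−p) = −6p + 6; against 2: 5p + (-4)(1−p) = 9p − 4.
Setting these equal: −6p + 6 = 9p − 4 ⇒ −15p = -10 ⇒ p = 2/3, and the value is (-6)·(2/3) + 6 = 2.
For General C: with q = P(1), equating I's and II's payoffs gives −5q + 5 = 10q − 4 ⇒ q = 3/5.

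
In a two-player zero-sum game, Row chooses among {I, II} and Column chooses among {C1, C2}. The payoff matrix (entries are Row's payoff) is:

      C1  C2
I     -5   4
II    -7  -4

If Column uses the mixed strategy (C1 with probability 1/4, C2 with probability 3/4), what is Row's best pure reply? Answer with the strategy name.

I

Expected payoff of I: (1/4)·(-5) + (3/4)·4 = 7/4.
Expected payoff of II: (1/4)·(-7) + (3/4)·(-4) = -19/4.
The largest is 7/4, so Row's best response is I.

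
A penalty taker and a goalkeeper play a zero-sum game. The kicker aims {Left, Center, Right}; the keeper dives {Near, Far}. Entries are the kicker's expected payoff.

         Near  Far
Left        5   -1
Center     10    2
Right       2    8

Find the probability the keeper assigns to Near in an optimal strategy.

Row minima: Left → -1, Center → 2, Right → 2; maximin = 2.
Column maxima: Near → 10, Far → 8; minimax = 8.
2 ≠ 8, so there is no saddle point; optimal play is mixed.
Left is strictly dominated by Center, so the kicker never plays it.
On the remaining 2×2 (Center, Right vs Near, Far):
Let the kicker play Center with probability p. Expected payoff against Near: 10p + 2(1−p) = 8p + 2; against Far: 2p + 8(1−p) = −6p + 8.
Setting these equal: 8p + 2 = −6p + 8 ⇒ 14p = 6 ⇒ p = 3/7, and the value is (8)·(3/7) + 2 = 38/7.
For the keeper: with q = P(Near), equating Center's and Right's payoffs gives 8q + 2 = −6q + 8 ⇒ q = 3/7.

3/7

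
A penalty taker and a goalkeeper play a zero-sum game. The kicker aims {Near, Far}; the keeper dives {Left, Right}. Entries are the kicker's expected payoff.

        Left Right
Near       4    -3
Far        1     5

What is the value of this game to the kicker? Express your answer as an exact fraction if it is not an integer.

23/11

Row minima: Near → -3, Far → 1; maximin = 1.
Column maxima: Left → 4, Right → 5; minimax = 4.
1 ≠ 4, so there is no saddle point; optimal play is mixed.
Let the kicker play Near with probability p. Expected payoff against Left: 4p + 1(1−p) = 3p + 1; against Right: (-3)p + 5(1−p) = −8p + 5.
Setting these equal: 3p + 1 = −8p + 5 ⇒ 11p = 4 ⇒ p = 4/11, and the value is (3)·(4/11) + 1 = 23/11.
For the keeper: with q = P(Left), equating Near's and Far's payoffs gives 7q − 3 = −4q + 5 ⇒ q = 8/11.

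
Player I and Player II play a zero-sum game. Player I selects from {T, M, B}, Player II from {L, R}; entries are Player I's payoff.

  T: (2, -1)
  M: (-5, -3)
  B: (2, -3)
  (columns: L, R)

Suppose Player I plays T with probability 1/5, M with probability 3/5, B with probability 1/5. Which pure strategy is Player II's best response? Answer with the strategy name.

R

If Player II plays L, Player I's expected payoff is (1/5)·2 + (3/5)·(-5) + (1/5)·2 = -11/5.
If Player II plays R, Player I's expected payoff is (1/5)·(-1) + (3/5)·(-3) + (1/5)·(-3) = -13/5.
Player II minimizes Player I's payoff; the smallest is -13/5, so the best response is R.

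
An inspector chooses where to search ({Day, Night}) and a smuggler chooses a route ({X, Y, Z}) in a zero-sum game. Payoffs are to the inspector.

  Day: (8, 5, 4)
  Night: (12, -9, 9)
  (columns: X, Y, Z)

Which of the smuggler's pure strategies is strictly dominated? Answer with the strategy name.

Y holds the inspector's payoff strictly below X in every row: 5 < 8, -9 < 12.
So X is strictly dominated for the smuggler.

X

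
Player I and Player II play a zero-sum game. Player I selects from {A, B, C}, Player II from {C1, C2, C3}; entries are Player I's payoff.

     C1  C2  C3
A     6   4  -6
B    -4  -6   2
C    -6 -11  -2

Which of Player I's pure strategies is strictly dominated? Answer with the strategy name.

B gives a strictly higher payoff than C against every column: -4 > -6, -6 > -11, 2 > -2.
So C is strictly dominated and Player I never plays it.

C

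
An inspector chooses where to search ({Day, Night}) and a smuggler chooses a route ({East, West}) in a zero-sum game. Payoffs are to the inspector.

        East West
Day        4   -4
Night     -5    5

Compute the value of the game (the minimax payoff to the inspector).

Row minima: Day → -4, Night → -5; maximin = -4.
Column maxima: East → 4, West → 5; minimax = 4.
-4 ≠ 4, so there is no saddle point; optimal play is mixed.
Let the inspector play Day with probability p. Expected payoff against East: 4p + (-5)(1−p) = 9p − 5; against West: (-4)p + 5(1−p) = −9p + 5.
Setting these equal: 9p − 5 = −9p + 5 ⇒ 18p = 10 ⇒ p = 5/9, and the value is (9)·(5/9) − 5 = 0.
For the smuggler: with q = P(East), equating Day's and Night's payoffs gives 8q − 4 = −10q + 5 ⇒ q = 1/2.

0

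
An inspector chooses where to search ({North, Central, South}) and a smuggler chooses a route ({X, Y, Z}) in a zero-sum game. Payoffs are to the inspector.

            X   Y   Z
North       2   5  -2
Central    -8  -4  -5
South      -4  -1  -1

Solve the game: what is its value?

Row minima: North → -2, Central → -8, South → -4; maximin = -2.
Column maxima: X → 2, Y → 5, Z → -1; minimax = -1.
-2 ≠ -1, so there is no saddle point; optimal play is mixed.
Central is strictly dominated by North, so the inspector never plays it.
Y is strictly dominated by X (it gives the inspector strictly more in every row), so the smuggler never plays it.
On the remaining 2×2 (North, South vs X, Z):
Let the inspector play North with probability p. Expected payoff against X: 2p + (-4)(1−p) = 6p − 4; against Z: (-2)p + (-1)(1−p) = −p − 1.
Setting these equal: 6p − 4 = −p − 1 ⇒ 7p = 3 ⇒ p = 3/7, and the value is (6)·(3/7) − 4 = -10/7.
For the smuggler: with q = P(X), equating North's and South's payoffs gives 4q − 2 = −3q − 1 ⇒ q = 1/7.

-10/7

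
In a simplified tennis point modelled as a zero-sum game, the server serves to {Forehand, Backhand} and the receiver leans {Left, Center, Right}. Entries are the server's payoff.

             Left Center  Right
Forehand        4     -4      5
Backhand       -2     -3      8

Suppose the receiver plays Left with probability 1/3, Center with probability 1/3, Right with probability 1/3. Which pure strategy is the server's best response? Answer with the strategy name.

Forehand

Expected payoff of Forehand: (1/3)·4 + (1/3)·(-4) + (1/3)·5 = 5/3.
Expected payoff of Backhand: (1/3)·(-2) + (1/3)·(-3) + (1/3)·8 = 1.
The largest is 5/3, so the server's best response is Forehand.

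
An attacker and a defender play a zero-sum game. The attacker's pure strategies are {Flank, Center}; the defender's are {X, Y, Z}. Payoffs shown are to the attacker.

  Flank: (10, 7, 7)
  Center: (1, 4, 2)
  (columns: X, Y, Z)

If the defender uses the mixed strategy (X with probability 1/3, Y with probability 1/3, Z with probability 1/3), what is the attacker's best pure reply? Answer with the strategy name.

Flank

Expected payoff of Flank: (1/3)·10 + (1/3)·7 + (1/3)·7 = 8.
Expected payoff of Center: (1/3)·1 + (1/3)·4 + (1/3)·2 = 7/3.
The largest is 8, so the attacker's best response is Flank.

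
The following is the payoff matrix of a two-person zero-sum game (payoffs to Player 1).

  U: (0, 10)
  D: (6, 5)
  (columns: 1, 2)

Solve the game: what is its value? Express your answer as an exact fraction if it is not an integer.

60/11

Row minima: U → 0, D → 5; maximin = 5.
Column maxima: 1 → 6, 2 → 10; minimax = 6.
5 ≠ 6, so there is no saddle point; optimal play is mixed.
Let Player 1 play U with probability p. Expected payoff against 1: 0p + 6(1−p) = −6p + 6; against 2: 10p + 5(1−p) = 5p + 5.
Setting these equal: −6p + 6 = 5p + 5 ⇒ −11p = -1 ⇒ p = 1/11, and the value is (-6)·(1/11) + 6 = 60/11.
For Player 2: with q = P(1), equating U's and D's payoffs gives −10q + 10 = q + 5 ⇒ q = 5/11.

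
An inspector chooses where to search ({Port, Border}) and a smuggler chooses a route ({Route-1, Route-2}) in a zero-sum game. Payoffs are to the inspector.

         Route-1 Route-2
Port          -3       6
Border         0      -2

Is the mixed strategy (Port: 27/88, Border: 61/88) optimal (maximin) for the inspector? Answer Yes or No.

No

Against Route-1 this mix gives (27/88)·(-3) + (61/88)·0 = -81/88.
Against Route-2 this mix gives (27/88)·6 + (61/88)·(-2) = 5/11.
The smuggler will play Route-1, holding the inspector to -81/88. Shifting weight toward the row that does better against Route-1 would raise this floor (the equalizing mix achieves -6/11 against both Route-1 and Route-2), so the proposed strategy is not optimal.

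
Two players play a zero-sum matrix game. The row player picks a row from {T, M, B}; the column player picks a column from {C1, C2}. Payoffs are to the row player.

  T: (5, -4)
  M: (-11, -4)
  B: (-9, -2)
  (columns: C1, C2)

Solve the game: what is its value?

Row minima: T → -4, M → -11, B → -9; maximin = -4.
Column maxima: C1 → 5, C2 → -2; minimax = -2.
-4 ≠ -2, so there is no saddle point; optimal play is mixed.
M is strictly dominated by B, so the row player never plays it.
On the remaining 2×2 (T, B vs C1, C2):
Let the row player play T with probability p. Expected payoff against C1: 5p + (-9)(1−p) = 14p − 9; against C2: (-4)p + (-2)(1−p) = −2p − 2.
Setting these equal: 14p − 9 = −2p − 2 ⇒ 16p = 7 ⇒ p = 7/16, and the value is (14)·(7/16) − 9 = -23/8.
For the column player: with q = P(C1), equating T's and B's payoffs gives 9q − 4 = −7q − 2 ⇒ q = 1/8.

-23/8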